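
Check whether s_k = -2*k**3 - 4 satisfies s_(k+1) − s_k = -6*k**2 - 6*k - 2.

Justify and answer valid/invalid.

Valid: the claim telescopes to t_k.

s_(k+1) = -2*(k + 1)**3 - 4
s_(k+1) − s_k = 2*k**3 - 2*(k + 1)**3
(s_(k+1) − s_k) − t_k = 0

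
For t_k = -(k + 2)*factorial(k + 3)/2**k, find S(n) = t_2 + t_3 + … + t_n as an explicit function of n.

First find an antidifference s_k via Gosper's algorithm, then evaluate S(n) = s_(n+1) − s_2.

S(n) = 60 - factorial(n + 4)/2**n

r(k) = (k + 3)*(k + 4)/(2*(k + 2)) after simplifying.
Gosper form: A/B · C(k+1)/C(k) with A=k/2 + 2, B=1, C=k + 2.
Set up (k/2 + 2)·f(k+1) − (1)·f(k) − (k + 2) = 0.
deg f ≤ 0 (via 1,0,1).
Solving with deg f ≤ 0: f(k) = 2.
Then R = B(k−1)f/C = 2/(k + 2), so s_k = R(k)·t_k = -2**(1 - k)*factorial(k + 3).
s_(k+1) − s_k = -(k + 2)*factorial(k + 3)/2**k = t_k.
Evaluate: s_(n+1) = -factorial(n + 4)/2**n; subtract s_(2) = -60 ⇒ S(n) = 60 - factorial(n + 4)/2**n.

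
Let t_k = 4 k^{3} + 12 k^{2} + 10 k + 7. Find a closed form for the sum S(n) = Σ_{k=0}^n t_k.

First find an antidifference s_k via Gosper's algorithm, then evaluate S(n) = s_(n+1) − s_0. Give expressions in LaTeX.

S(n) = n^{4} + 6 n^{3} + 12 n^{2} + 14 n + 7

Compute t_(k+1)/t_k: get (4*k**3 + 24*k**2 + 46*k + 33)/(4*k**3 + 12*k**2 + 10*k + 7).
Normal form (A,B,C) = (1, 1, k**3 + 3*k**2 + 5*k/2 + 7/4).
Set up (1)·f(k+1) − (1)·f(k) − (k**3 + 3*k**2 + 5*k/2 + 7/4) = 0.
From deg A=0, deg B=0, deg C=3: d=4.
Solve for f: f(k) = k*(k**3 + 2*k**2 + 4)/4 (degree 4 ≤ 4).
Then R = B(k−1)f/C = k*(k**3 + 2*k**2 + 4)/(4*k**3 + 12*k**2 + 10*k + 7), so s_k = R(k)·t_k = k*(k**3 + 2*k**2 + 4).
Δs = 4*k**3 + 12*k**2 + 10*k + 7, as required.
Σ_(k=0)^n t_k = s_(n+1) − s_(0) = (n**4 + 6*n**3 + 12*n**2 + 14*n + 7) − (0), i.e. n**4 + 6*n**3 + 12*n**2 + 14*n + 7.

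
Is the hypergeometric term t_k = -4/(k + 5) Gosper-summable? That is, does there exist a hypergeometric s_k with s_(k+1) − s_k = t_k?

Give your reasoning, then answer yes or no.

The ratio is (k + 5)/(k + 6).
A = k + 5, B = k + 6, C = 1.
Key eq: (k + 5)·f(k+1) = (k + 5)·f(k) + (1).
d = 0 from the (1,1,0) case.
Write f(k) = c0. Then LHS − RHS = -1, requiring -1 = 0: contradictory. No certificate.

No — the linear system for f has no solution.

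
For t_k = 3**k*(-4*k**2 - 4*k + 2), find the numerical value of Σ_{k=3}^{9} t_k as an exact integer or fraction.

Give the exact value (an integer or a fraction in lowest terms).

Compute t_(k+1)/t_k: get 3*(2*k**2 + 6*k + 3)/(2*k**2 + 2*k - 1).
Take A(k)=3, B(k)=1, C(k)=k**2 + k - 1/2.
Key eq: (3)·f(k+1) = (1)·f(k) + (k**2 + k - 1/2).
From deg A=0, deg B=0, deg C=2: d=2.
A polynomial solution: f(k) = (k - 1)**2/2.
Then R = B(k−1)f/C = (k - 1)**2/(2*k**2 + 2*k - 1), so s_k = R(k)·t_k = 2*3**k*(-k**2 + 2*k - 1).
Verify: 3**k*(-4*k**2 - 4*k + 2) matches t_k.
Evaluate s at k=10 and k=3: -9565938 and -216; difference -9565722.

Σ = -9565722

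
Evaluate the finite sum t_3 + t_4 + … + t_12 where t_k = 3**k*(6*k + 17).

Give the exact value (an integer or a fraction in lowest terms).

Σ = 68555538

Ratio r(k) = 3*(6*k + 23)/(6*k + 17).
Take A(k)=3, B(k)=1, C(k)=k + 17/6.
Key eq: (3)·f(k+1) = (1)·f(k) + (k + 17/6).
Bound: deg f ≤ 1.
A polynomial solution: f(k) = (3*k + 4)/6.
R(k) = B(k−1)·f(k)/C(k) = (3*k + 4)/(6*k + 17); s_k = R·t_k = 3**k*(3*k + 4).
s_(k+1) − s_k = 3**k*(6*k + 17) = t_k.
Σ_(k=3)^(12) t_k = s_(13) − s_(3) = 68555889 − (351) = 68555538.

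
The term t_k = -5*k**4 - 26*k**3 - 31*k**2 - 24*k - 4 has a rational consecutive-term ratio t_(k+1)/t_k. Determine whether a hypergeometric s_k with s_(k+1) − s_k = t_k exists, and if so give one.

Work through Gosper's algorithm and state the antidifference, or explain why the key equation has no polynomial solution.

s_k = k*(-k**4 - 4*k**3 + k**2 - 3*k + 3)

r(k) = (5*k**4 + 46*k**3 + 139*k**2 + 184*k + 90)/(5*k**4 + 26*k**3 + 31*k**2 + 24*k + 4) after simplifying.
Gosper form: A/B · C(k+1)/C(k) with A=1, B=1, C=k**4 + 26*k**3/5 + 31*k**2/5 + 24*k/5 + 4/5.
Solve (1)·f(k+1) − (1)·f(k) = k**4 + 26*k**3/5 + 31*k**2/5 + 24*k/5 + 4/5.
Degrees (0,0,4) ⇒ d ≤ 5.
Coefficient equations give f(k) = k*(k**4 + 4*k**3 - k**2 + 3*k - 3)/5.
Get s_k = R·t_k = k*(-k**4 - 4*k**3 + k**2 - 3*k + 3) with R(k) = B(k−1)f(k)/C(k) = k*(k**4 + 4*k**3 - k**2 + 3*k - 3)/(5*k**4 + 26*k**3 + 31*k**2 + 24*k + 4).
Δs = -5*k**4 - 26*k**3 - 31*k**2 - 24*k - 4, as required.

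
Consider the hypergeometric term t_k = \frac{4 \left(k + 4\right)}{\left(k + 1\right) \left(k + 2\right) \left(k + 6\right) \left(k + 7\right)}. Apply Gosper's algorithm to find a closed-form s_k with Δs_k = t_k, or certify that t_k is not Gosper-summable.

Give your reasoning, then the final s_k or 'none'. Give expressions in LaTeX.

s_k = \frac{k \left(k + 7\right)}{3 \left(k^{2} + 7 k + 6\right)}

r(k) = (k + 1)*(k + 5)*(k + 6)/((k + 3)*(k + 4)*(k + 8)) after simplifying.
Factor: A=k + 1; B=k + 8; C=k**4 + 16*k**3 + 95*k**2 + 248*k + 240.
Solve (k + 1)·f(k+1) − (k + 7)·f(k) = k**4 + 16*k**3 + 95*k**2 + 248*k + 240.
From deg A=1, deg B=1, deg C=4: d=6.
Solving with deg f ≤ 6: f(k) = k*(k + 2)*(k + 3)*(k + 4)*(k + 5)*(k + 7)/12.
R(k) = B(k−1)·f(k)/C(k) = k*(k + 2)*(k + 7)**2/(12*(k + 4)); s_k = R·t_k = k*(k + 7)/(3*(k**2 + 7*k + 6)).
Check: Δs_k = 4*(k + 4)/(k**4 + 16*k**3 + 83*k**2 + 152*k + 84). ✓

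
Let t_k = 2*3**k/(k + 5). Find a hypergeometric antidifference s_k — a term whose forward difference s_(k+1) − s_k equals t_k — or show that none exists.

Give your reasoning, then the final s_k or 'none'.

no hypergeometric antidifference exists

Compute t_(k+1)/t_k: get 3*(k + 5)/(k + 6).
So A=3*k + 15 and B=k + 6, with C=1.
Set up (3*k + 15)·f(k+1) − (k + 5)·f(k) − (1) = 0.
deg f ≤ -1 (via 1,1,0).
Negative degree bound (-1): no f exists, t_k not Gosper-summable.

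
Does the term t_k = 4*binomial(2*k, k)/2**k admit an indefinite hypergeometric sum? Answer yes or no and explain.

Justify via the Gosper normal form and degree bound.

No — key equation has no polynomial f.

Compute t_(k+1)/t_k: get (2*k + 1)/(k + 1).
Take A(k)=2*k + 1, B(k)=k + 1, C(k)=1.
Key eq: (2*k + 1)·f(k+1) = (k)·f(k) + (1).
d = -1 from the (1,1,0) case.
Bound -1 < 0, so the key equation has no polynomial solution.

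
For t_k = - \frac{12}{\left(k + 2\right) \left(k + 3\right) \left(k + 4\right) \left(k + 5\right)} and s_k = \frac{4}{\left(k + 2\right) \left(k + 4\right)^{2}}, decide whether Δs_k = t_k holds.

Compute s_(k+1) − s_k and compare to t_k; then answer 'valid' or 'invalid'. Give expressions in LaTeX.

s_(k+1) = 4/((k + 3)*(k + 5)**2)
s_(k+1) − s_k = 4/((k + 3)*(k + 5)**2) - 4/((k + 2)*(k + 4)**2)
(s_(k+1) − s_k) − t_k = 4*(4*k + 17)/(k**6 + 23*k**5 + 217*k**4 + 1073*k**3 + 2926*k**2 + 4160*k + 2400)

Invalid: residual \frac{4 \left(4 k + 17\right)}{k^{6} + 23 k^{5} + 217 k^{4} + 1073 k^{3} + 2926 k^{2} + 4160 k + 2400} ≠ 0.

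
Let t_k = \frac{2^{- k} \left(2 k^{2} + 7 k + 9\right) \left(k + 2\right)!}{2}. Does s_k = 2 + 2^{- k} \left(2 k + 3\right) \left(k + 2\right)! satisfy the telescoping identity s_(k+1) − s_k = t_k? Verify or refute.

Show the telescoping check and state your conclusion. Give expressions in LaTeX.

Valid: the claim telescopes to t_k.

s_(k+1) = 2**(-k - 1)*(2*k + 5)*factorial(k + 3) + 2
s_(k+1) − s_k = (2*k**2 + 7*k + 9)*factorial(k + 2)/(2*2**k)
(s_(k+1) − s_k) − t_k = 0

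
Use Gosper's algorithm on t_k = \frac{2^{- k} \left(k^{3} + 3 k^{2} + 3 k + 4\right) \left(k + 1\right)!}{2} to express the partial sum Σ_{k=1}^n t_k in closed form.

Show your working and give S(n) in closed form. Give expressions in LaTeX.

S(n) = 2^{- n - 1} \left(2^{n + 1} + n^{4} n! + 6 n^{3} n! + 10 n^{2} n! + 3 n n! - 2 n!\right)

Compute t_(k+1)/t_k: get (k**4 + 8*k**3 + 24*k**2 + 35*k + 22)/(2*(k**3 + 3*k**2 + 3*k + 4)).
Normal form (A,B,C) = (k/2 + 1, 1, k**3 + 3*k**2 + 3*k + 4).
Solve (k/2 + 1)·f(k+1) − (1)·f(k) = k**3 + 3*k**2 + 3*k + 4.
From deg A=1, deg B=0, deg C=3: d=2.
Coefficient equations give f(k) = 2*(k**2 + k - 3).
Get s_k = R·t_k = (k**2 + k - 3)*factorial(k + 1)/2**k with R(k) = B(k−1)f(k)/C(k) = 2*(k**2 + k - 3)/(k**3 + 3*k**2 + 3*k + 4).
Δs = (k**3 + 3*k**2 + 3*k + 4)*factorial(k + 1)/(2*2**k), as required.
s_(n+1) = 2**(-n - 1)*(n**2 + 3*n - 1)*factorial(n + 2) and s_(1) = -1, so S(n) = 2**(-n - 1)*(2**(n + 1) + n**4*factorial(n) + 6*n**3*factorial(n) + 10*n**2*factorial(n) + 3*n*factorial(n) - 2*factorial(n)).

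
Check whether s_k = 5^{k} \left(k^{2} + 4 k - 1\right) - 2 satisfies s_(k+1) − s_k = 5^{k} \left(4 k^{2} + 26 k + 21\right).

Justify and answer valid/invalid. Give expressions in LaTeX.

Valid — Δs_k = t_k.

s_(k+1) = 5**(k + 1)*(4*k + (k + 1)**2 + 3) - 2
s_(k+1) − s_k = 5**k*(4*k**2 + 26*k + 21)
(s_(k+1) − s_k) − t_k = 0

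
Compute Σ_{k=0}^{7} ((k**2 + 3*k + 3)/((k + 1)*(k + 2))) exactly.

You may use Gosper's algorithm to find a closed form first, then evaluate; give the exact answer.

Ratio r(k) = (k + 1)*(3*k + (k + 1)**2 + 6)/((k + 3)*(k**2 + 3*k + 3)).
Factor: A=k + 1; B=k + 3; C=k**2 + 3*k + 3.
Set up (k + 1)·f(k+1) − (k + 2)·f(k) − (k**2 + 3*k + 3) = 0.
deg f ≤ 2 (via 1,1,2).
A polynomial solution: f(k) = k*(k + 2).
Certificate R = B(k−1)f/C = k*(k + 2)**2/(k**2 + 3*k + 3) gives s_k = k*(k + 2)/(k + 1).
Verify: (k**2 + 3*k + 3)/(k**2 + 3*k + 2) matches t_k.
Evaluate s at k=8 and k=0: 80/9 and 0; difference 80/9.

Σ = 80/9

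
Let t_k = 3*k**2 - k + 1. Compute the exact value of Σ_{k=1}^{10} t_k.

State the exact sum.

Step 1: r(k) = (-k + 3*(k + 1)**2)/(3*k**2 - k + 1).
Factor: A=1; B=1; C=k**2 - k/3 + 1/3.
f must satisfy (1)·f(k+1) − (1)·f(k) = k**2 - k/3 + 1/3.
d = 3 from the (0,0,2) case.
Solving with deg f ≤ 3: f(k) = k*(k**2 - 2*k + 2)/3.
Certificate R = B(k−1)f/C = k*(k**2 - 2*k + 2)/(3*k**2 - k + 1) gives s_k = k*(k**2 - 2*k + 2).
Check: Δs_k = 3*k**2 - k + 1. ✓
Σ_(k=1)^(10) t_k = s_(11) − s_(1) = 1111 − (1) = 1110.

Σ = 1110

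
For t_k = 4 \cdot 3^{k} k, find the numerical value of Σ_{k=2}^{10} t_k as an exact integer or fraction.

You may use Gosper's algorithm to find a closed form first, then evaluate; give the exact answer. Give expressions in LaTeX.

The ratio is 3 + 3/k.
So A=3 and B=1, with C=k.
Solve (3)·f(k+1) − (1)·f(k) = k.
d = 1 from the (0,0,1) case.
Solve for f: f(k) = (2*k - 3)/4 (degree 1 ≤ 1).
Then R = B(k−1)f/C = (2*k - 3)/(4*k), so s_k = R(k)·t_k = 3**k*(2*k - 3).
Verify: 4*3**k*k matches t_k.
Telescoping: Σ = s_(11) − s_(2) = 3365793 − (9) = 3365784.

Σ = 3365784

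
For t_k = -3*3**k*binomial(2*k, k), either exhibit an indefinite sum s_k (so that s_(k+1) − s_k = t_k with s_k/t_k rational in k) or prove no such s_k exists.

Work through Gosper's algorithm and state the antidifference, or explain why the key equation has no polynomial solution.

Ratio r(k) = 6*(2*k + 1)/(k + 1).
Normal form (A,B,C) = (12*k + 6, k + 1, 1).
Need (12*k + 6)·f(k+1) − (k)·f(k) = 1.
From deg A=1, deg B=1, deg C=0: d=-1.
Bound -1 < 0, so the key equation has no polynomial solution.

no hypergeometric antidifference exists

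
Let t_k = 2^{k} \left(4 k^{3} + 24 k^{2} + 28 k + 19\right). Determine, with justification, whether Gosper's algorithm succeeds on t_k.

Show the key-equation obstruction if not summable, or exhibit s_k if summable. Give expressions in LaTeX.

Yes. s_k = 2^{k} \left(4 k^{3} + 4 k + 3\right).

Step 1: r(k) = 2*(4*k**3 + 36*k**2 + 88*k + 75)/(4*k**3 + 24*k**2 + 28*k + 19).
Factor: A=2; B=1; C=k**3 + 6*k**2 + 7*k + 19/4.
f must satisfy (2)·f(k+1) − (1)·f(k) = k**3 + 6*k**2 + 7*k + 19/4.
Degrees (0,0,3) ⇒ d ≤ 3.
Coefficient equations give f(k) = (4*k**3 + 4*k + 3)/4.
Then R = B(k−1)f/C = (4*k**3 + 4*k + 3)/(4*k**3 + 24*k**2 + 28*k + 19), so s_k = R(k)·t_k = 2**k*(4*k**3 + 4*k + 3).
Check: Δs_k = 2**k*(4*k**3 + 24*k**2 + 28*k + 19). ✓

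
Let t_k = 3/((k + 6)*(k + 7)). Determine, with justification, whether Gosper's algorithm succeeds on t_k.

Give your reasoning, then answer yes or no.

Yes. s_k = k/(2*(k + 6)).

The ratio is (k + 6)/(k + 8).
Take A(k)=k + 6, B(k)=k + 8, C(k)=1.
Solve (k + 6)·f(k+1) − (k + 7)·f(k) = 1.
deg f ≤ 1 (via 1,1,0).
Match coefficients ⇒ f(k) = k/6.
Get s_k = R·t_k = k/(2*(k + 6)) with R(k) = B(k−1)f(k)/C(k) = k*(k + 7)/6.
Δs = 3/(k**2 + 13*k + 42), as required.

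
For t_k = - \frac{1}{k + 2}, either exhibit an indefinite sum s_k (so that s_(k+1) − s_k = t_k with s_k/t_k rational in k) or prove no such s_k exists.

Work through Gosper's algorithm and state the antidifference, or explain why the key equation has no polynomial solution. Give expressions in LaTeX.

Compute t_(k+1)/t_k: get (k + 2)/(k + 3).
Normal form (A,B,C) = (k + 2, k + 3, 1).
Need (k + 2)·f(k+1) − (k + 2)·f(k) = 1.
Bound: deg f ≤ 0.
Put f(k) = c0: A·f(k+1) − B(k−1)·f(k) − C = -1; need -1 = 0 — inconsistent ⇒ no f, not summable.

not Gosper-summable; s_k does not exist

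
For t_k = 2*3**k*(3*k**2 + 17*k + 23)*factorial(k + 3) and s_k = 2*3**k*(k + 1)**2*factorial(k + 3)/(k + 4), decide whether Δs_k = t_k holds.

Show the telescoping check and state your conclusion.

s_(k+1) = 6*3**k*(k + 2)**2*factorial(k + 4)/(k + 5)
s_(k+1) − s_k = 2*3**k*(3*k**4 + 35*k**3 + 149*k**2 + 277*k + 187)*factorial(k + 3)/((k + 4)*(k + 5))
(s_(k+1) − s_k) − t_k = -6*3**k*(3*k**3 + 29*k**2 + 90*k + 91)*factorial(k + 3)/((k + 4)*(k + 5))

Invalid: residual -6*3**k*(3*k**3 + 29*k**2 + 90*k + 91)*factorial(k + 3)/((k + 4)*(k + 5)) ≠ 0.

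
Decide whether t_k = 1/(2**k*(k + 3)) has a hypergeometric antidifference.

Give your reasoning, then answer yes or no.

No; the degree bound rules out any f.

Step 1: r(k) = (k + 3)/(2*(k + 4)).
Gosper form: A/B · C(k+1)/C(k) with A=k/2 + 3/2, B=k + 4, C=1.
Key eq: (k/2 + 3/2)·f(k+1) = (k + 3)·f(k) + (1).
d = -1 from the (1,1,0) case.
deg f ≤ -1 is impossible — no certificate.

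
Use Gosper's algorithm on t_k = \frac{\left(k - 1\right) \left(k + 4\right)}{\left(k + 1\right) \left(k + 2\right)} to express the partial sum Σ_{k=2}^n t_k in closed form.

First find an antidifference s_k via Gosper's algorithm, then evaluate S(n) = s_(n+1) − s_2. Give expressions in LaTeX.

The ratio is k*(k + 1)*(k + 5)/((k - 1)*(k + 3)*(k + 4)).
A = k + 1, B = k + 3, C = k**2 + 3*k - 4.
Set up (k + 1)·f(k+1) − (k + 2)·f(k) − (k**2 + 3*k - 4) = 0.
d = 2 from the (1,1,2) case.
A polynomial solution: f(k) = k*(k - 5).
Get s_k = R·t_k = k*(k - 5)/(k + 1) with R(k) = B(k−1)f(k)/C(k) = k*(k - 5)*(k + 2)/((k - 1)*(k + 4)).
Check: Δs_k = (k**2 + 3*k - 4)/(k**2 + 3*k + 2). ✓
Evaluate: s_(n+1) = (n**2 - 3*n - 4)/(n + 2); subtract s_(2) = -2 ⇒ S(n) = n*(n - 1)/(n + 2).

S(n) = \frac{n \left(n - 1\right)}{n + 2}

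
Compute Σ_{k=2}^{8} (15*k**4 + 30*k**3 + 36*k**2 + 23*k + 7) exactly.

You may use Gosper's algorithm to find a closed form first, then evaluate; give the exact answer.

The ratio is (15*k**4 + 90*k**3 + 216*k**2 + 245*k + 111)/(15*k**4 + 30*k**3 + 36*k**2 + 23*k + 7).
Factor: A=1; B=1; C=k**4 + 2*k**3 + 12*k**2/5 + 23*k/15 + 7/15.
f must satisfy (1)·f(k+1) − (1)·f(k) = k**4 + 2*k**3 + 12*k**2/5 + 23*k/15 + 7/15.
Bound: deg f ≤ 5.
Solving with deg f ≤ 5: f(k) = k*(3*k**4 + 2*k**2 + k + 1)/15.
Certificate R = B(k−1)f/C = k*(3*k**4 + 2*k**2 + k + 1)/(15*k**4 + 30*k**3 + 36*k**2 + 23*k + 7) gives s_k = k*(3*k**4 + 2*k**2 + k + 1).
Verify: 15*k**4 + 30*k**3 + 36*k**2 + 23*k + 7 matches t_k.
Evaluate s at k=9 and k=2: 178695 and 118; difference 178577.

Σ = 178577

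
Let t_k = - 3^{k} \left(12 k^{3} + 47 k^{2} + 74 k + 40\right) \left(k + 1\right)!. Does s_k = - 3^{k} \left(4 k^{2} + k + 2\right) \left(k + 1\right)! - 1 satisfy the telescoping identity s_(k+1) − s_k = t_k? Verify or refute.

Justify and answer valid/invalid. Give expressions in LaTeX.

s_(k+1) = -3**(k + 1)*(k + 4*(k + 1)**2 + 3)*factorial(k + 2) - 1
s_(k+1) − s_k = -3**k*(12*k**3 + 47*k**2 + 74*k + 40)*factorial(k + 1)
(s_(k+1) − s_k) − t_k = 0

valid (s_(k+1) − s_k reduces to t_k)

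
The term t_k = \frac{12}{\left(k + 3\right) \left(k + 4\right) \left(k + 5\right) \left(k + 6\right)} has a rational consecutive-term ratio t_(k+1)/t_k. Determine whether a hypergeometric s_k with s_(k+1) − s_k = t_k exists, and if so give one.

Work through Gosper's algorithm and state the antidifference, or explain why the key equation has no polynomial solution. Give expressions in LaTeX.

t_(k+1)/t_k = (k + 3)/(k + 7).
Factor: A=k + 3; B=k + 7; C=1.
Key eq: (k + 3)·f(k+1) = (k + 6)·f(k) + (1).
Bound: deg f ≤ 3.
Coefficient equations give f(k) = k*(k**2 + 12*k + 47)/180.
Certificate R = B(k−1)f/C = k*(k + 6)*(k**2 + 12*k + 47)/180 gives s_k = k*(k**2 + 12*k + 47)/(15*(k + 3)*(k + 4)*(k + 5)).
s_(k+1) − s_k = 12/(k**4 + 18*k**3 + 119*k**2 + 342*k + 360) = t_k.

s_k = \frac{k \left(k^{2} + 12 k + 47\right)}{15 \left(k + 3\right) \left(k + 4\right) \left(k + 5\right)}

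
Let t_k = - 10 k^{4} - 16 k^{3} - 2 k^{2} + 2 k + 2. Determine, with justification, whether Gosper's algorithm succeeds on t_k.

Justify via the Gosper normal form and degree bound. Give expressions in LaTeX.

Yes. s_k = k \left(- 2 k^{4} + k^{3} + 4 k^{2} - 2 k + 1\right).

t_(k+1)/t_k = (5*k**4 + 28*k**3 + 55*k**2 + 45*k + 12)/(5*k**4 + 8*k**3 + k**2 - k - 1).
Factor: A=1; B=1; C=k**4 + 8*k**3/5 + k**2/5 - k/5 - 1/5.
Need (1)·f(k+1) − (1)·f(k) = k**4 + 8*k**3/5 + k**2/5 - k/5 - 1/5.
Degrees (0,0,4) ⇒ d ≤ 5.
A polynomial solution: f(k) = k*(2*k**4 - k**3 - 4*k**2 + 2*k - 1)/10.
Then R = B(k−1)f/C = k*(2*k**4 - k**3 - 4*k**2 + 2*k - 1)/(2*(5*k**4 + 8*k**3 + k**2 - k - 1)), so s_k = R(k)·t_k = k*(-2*k**4 + k**3 + 4*k**2 - 2*k + 1).
Check: Δs_k = -10*k**4 - 16*k**3 - 2*k**2 + 2*k + 2. ✓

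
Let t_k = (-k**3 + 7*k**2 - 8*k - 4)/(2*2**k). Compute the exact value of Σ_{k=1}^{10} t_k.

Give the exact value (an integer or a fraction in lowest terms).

Σ = -803/512

The ratio is (k**3 - 4*k**2 - 3*k + 6)/(2*(k**3 - 7*k**2 + 8*k + 4)).
Factor: A=1/2; B=1; C=k**3 - 7*k**2 + 8*k + 4.
Solve (1/2)·f(k+1) − (1)·f(k) = k**3 - 7*k**2 + 8*k + 4.
d = 3 from the (0,0,3) case.
Solving with deg f ≤ 3: f(k) = -2*(k**3 - 4*k**2 + 3*k + 4).
R(k) = B(k−1)·f(k)/C(k) = -2*(k**3 - 4*k**2 + 3*k + 4)/((k - 2)*(k**2 - 5*k - 2)); s_k = R·t_k = (k**3 - 4*k**2 + 3*k + 4)/2**k.
Verify: (-k**3 + 7*k**2 - 8*k - 4)/(2*2**k) matches t_k.
Telescoping: Σ = s_(11) − s_(1) = 221/512 − (2) = -803/512.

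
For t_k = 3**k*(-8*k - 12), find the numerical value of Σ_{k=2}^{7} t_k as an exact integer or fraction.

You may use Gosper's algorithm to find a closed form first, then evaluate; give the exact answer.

Σ = -209880

t_(k+1)/t_k = 3*(2*k + 5)/(2*k + 3).
A = 3, B = 1, C = k + 3/2.
Set up (3)·f(k+1) − (1)·f(k) − (k + 3/2) = 0.
d = 1 from the (0,0,1) case.
Coefficient equations give f(k) = k/2.
So s_k = (B(k−1)f/C)·t_k = (k/(2*k + 3))·t_k = -4*3**k*k.
Check: Δs_k = 3**k*(-8*k - 12). ✓
Evaluate s at k=8 and k=2: -209952 and -72; difference -209880.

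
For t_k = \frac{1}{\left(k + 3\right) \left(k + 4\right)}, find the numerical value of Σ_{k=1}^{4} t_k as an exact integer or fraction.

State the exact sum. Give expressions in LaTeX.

Ratio r(k) = (k + 3)/(k + 5).
A = k + 3, B = k + 5, C = 1.
Set up (k + 3)·f(k+1) − (k + 4)·f(k) − (1) = 0.
Degrees (1,1,0) ⇒ d ≤ 1.
Solve for f: f(k) = k/3 (degree 1 ≤ 1).
Certificate R = B(k−1)f/C = k*(k + 4)/3 gives s_k = k/(3*(k + 3)).
Check: Δs_k = 1/(k**2 + 7*k + 12). ✓
Sum = s_(5) − s_(1); s_(5) = 5/24, s_(1) = 1/12 ⇒ 1/8.

Σ = 1/8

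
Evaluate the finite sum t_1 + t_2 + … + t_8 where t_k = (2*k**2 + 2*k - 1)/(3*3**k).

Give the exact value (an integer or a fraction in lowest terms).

The ratio is (2*k**2 + 6*k + 3)/(3*(2*k**2 + 2*k - 1)).
A = 1/3, B = 1, C = k**2 + k - 1/2.
f must satisfy (1/3)·f(k+1) − (1)·f(k) = k**2 + k - 1/2.
Degrees (0,0,2) ⇒ d ≤ 2.
Solve for f: f(k) = -3*(k + 1)**2/2 (degree 2 ≤ 2).
Certificate R = B(k−1)f/C = -3*(k + 1)**2/(2*k**2 + 2*k - 1) gives s_k = (-k**2 - 2*k - 1)/3**k.
s_(k+1) − s_k = (2*k**2 + 2*k - 1)/(3*3**k) = t_k.
Evaluate s at k=9 and k=1: -100/19683 and -4/3; difference 26144/19683.

Σ = 26144/19683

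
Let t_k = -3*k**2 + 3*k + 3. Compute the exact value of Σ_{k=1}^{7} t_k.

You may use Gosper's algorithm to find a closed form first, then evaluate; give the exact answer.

t_(k+1)/t_k = (k**2 + k - 1)/(k**2 - k - 1).
So A=1 and B=1, with C=k**2 - k - 1.
f must satisfy (1)·f(k+1) − (1)·f(k) = k**2 - k - 1.
d = 3 from the (0,0,2) case.
A polynomial solution: f(k) = k*(k**2 - 3*k - 1)/3.
Get s_k = R·t_k = k*(-k**2 + 3*k + 1) with R(k) = B(k−1)f(k)/C(k) = k*(k**2 - 3*k - 1)/(3*(k**2 - k - 1)).
Check: Δs_k = -3*k**2 + 3*k + 3. ✓
Telescoping: Σ = s_(8) − s_(1) = -312 − (3) = -315.

Σ = -315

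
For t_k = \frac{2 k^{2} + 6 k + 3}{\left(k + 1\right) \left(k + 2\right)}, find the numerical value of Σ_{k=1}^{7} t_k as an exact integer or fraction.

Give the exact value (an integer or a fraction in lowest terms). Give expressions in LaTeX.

The ratio is (k + 1)*(6*k + 2*(k + 1)**2 + 9)/((k + 3)*(2*k**2 + 6*k + 3)).
Normal form (A,B,C) = (k + 1, k + 3, k**2 + 3*k + 3/2).
Set up (k + 1)·f(k+1) − (k + 2)·f(k) − (k**2 + 3*k + 3/2) = 0.
Degrees (1,1,2) ⇒ d ≤ 2.
Solve for f: f(k) = k*(2*k + 1)/2 (degree 2 ≤ 2).
Certificate R = B(k−1)f/C = k*(k + 2)*(2*k + 1)/(2*k**2 + 6*k + 3) gives s_k = k*(2*k + 1)/(k + 1).
Check: Δs_k = (2*k**2 + 6*k + 3)/(k**2 + 3*k + 2). ✓
Evaluate s at k=8 and k=1: 136/9 and 3/2; difference 245/18.

Σ = 245/18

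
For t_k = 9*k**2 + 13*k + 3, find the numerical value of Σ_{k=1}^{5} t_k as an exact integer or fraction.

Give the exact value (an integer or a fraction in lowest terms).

Σ = 705

The ratio is (9*k**2 + 31*k + 25)/(9*k**2 + 13*k + 3).
So A=1 and B=1, with C=k**2 + 13*k/9 + 1/3.
Solve (1)·f(k+1) − (1)·f(k) = k**2 + 13*k/9 + 1/3.
d = 3 from the (0,0,2) case.
A polynomial solution: f(k) = k*(3*k**2 + 2*k - 2)/9.
So s_k = (B(k−1)f/C)·t_k = (k*(3*k**2 + 2*k - 2)/(9*k**2 + 13*k + 3))·t_k = k*(3*k**2 + 2*k - 2).
Check: Δs_k = 9*k**2 + 13*k + 3. ✓
Telescoping: Σ = s_(6) − s_(1) = 708 − (3) = 705.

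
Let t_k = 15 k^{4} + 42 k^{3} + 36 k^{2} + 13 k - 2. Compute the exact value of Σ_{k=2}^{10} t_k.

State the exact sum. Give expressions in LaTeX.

Step 1: r(k) = (15*k**4 + 102*k**3 + 252*k**2 + 271*k + 104)/(15*k**4 + 42*k**3 + 36*k**2 + 13*k - 2).
A = 1, B = 1, C = k**4 + 14*k**3/5 + 12*k**2/5 + 13*k/15 - 2/15.
f must satisfy (1)·f(k+1) − (1)·f(k) = k**4 + 14*k**3/5 + 12*k**2/5 + 13*k/15 - 2/15.
Bound: deg f ≤ 5.
Solve for f: f(k) = k*(3*k**4 + 3*k**3 - 4*k**2 - k - 3)/15 (degree 5 ≤ 5).
R(k) = B(k−1)·f(k)/C(k) = k*(3*k**4 + 3*k**3 - 4*k**2 - k - 3)/(15*k**4 + 42*k**3 + 36*k**2 + 13*k - 2); s_k = R·t_k = k*(3*k**4 + 3*k**3 - 4*k**2 - k - 3).
Verify: 15*k**4 + 42*k**3 + 36*k**2 + 13*k - 2 matches t_k.
Sum = s_(11) − s_(2); s_(11) = 521598, s_(2) = 102 ⇒ 521496.

Σ = 521496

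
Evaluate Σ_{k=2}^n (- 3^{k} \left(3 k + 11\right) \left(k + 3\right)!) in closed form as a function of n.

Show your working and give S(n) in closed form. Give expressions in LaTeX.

t_(k+1)/t_k = 3*(k + 4)*(3*k + 14)/(3*k + 11).
A = 3*k + 12, B = 1, C = k + 11/3.
Need (3*k + 12)·f(k+1) − (1)·f(k) = k + 11/3.
From deg A=1, deg B=0, deg C=1: d=0.
Solving with deg f ≤ 0: f(k) = 1/3.
So s_k = (B(k−1)f/C)·t_k = (1/(3*k + 11))·t_k = -3**k*factorial(k + 3).
Verify: -3**k*(3*k + 11)*factorial(k + 3) matches t_k.
Evaluate: s_(n+1) = -3**(n + 1)*factorial(n + 4); subtract s_(2) = -1080 ⇒ S(n) = -3*3**n*factorial(n + 4) + 1080.

S(n) = - 3 \cdot 3^{n} \left(n + 4\right)! + 1080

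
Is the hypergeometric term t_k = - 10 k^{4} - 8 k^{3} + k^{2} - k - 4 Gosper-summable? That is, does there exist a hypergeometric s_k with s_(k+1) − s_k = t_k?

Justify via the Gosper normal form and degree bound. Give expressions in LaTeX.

Yes. s_k = k \left(- 2 k^{4} + 3 k^{3} + k^{2} - 3 k - 3\right).

Step 1: r(k) = (10*k**4 + 48*k**3 + 83*k**2 + 63*k + 22)/(10*k**4 + 8*k**3 - k**2 + k + 4).
Gosper form: A/B · C(k+1)/C(k) with A=1, B=1, C=k**4 + 4*k**3/5 - k**2/10 + k/10 + 2/5.
Key eq: (1)·f(k+1) = (1)·f(k) + (k**4 + 4*k**3/5 - k**2/10 + k/10 + 2/5).
Bound: deg f ≤ 5.
Solve for f: f(k) = k*(2*k**4 - 3*k**3 - k**2 + 3*k + 3)/10 (degree 5 ≤ 5).
R(k) = B(k−1)·f(k)/C(k) = k*(2*k**4 - 3*k**3 - k**2 + 3*k + 3)/(10*k**4 + 8*k**3 - k**2 + k + 4); s_k = R·t_k = k*(-2*k**4 + 3*k**3 + k**2 - 3*k - 3).
Δs = -10*k**4 - 8*k**3 + k**2 - k - 4, as required.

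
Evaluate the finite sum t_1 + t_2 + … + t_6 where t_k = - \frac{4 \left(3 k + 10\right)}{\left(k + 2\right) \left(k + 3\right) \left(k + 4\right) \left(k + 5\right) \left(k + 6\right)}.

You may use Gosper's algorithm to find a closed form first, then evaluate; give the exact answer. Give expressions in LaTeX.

Step 1: r(k) = (k + 2)*(3*k + 13)/((k + 7)*(3*k + 10)).
Gosper form: A/B · C(k+1)/C(k) with A=k + 2, B=k + 7, C=k + 10/3.
f must satisfy (k + 2)·f(k+1) − (k + 6)·f(k) = k + 10/3.
Bound: deg f ≤ 4.
Match coefficients ⇒ f(k) = k*(k + 3)*(k**2 + 11*k + 38)/120.
Certificate R = B(k−1)f/C = k*(k + 3)*(k + 6)*(k**2 + 11*k + 38)/(40*(3*k + 10)) gives s_k = k*(-k**2 - 11*k - 38)/(10*(k**3 + 11*k**2 + 38*k + 40)).
Δs = 4*(-3*k - 10)/(k**5 + 20*k**4 + 155*k**3 + 580*k**2 + 1044*k + 720), as required.
Evaluate s at k=7 and k=1: -287/2970 and -1/18; difference -61/1485.

Σ = -61/1485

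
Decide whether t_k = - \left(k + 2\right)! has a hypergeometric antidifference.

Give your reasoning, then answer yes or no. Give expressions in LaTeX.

Step 1: r(k) = k + 3.
Gosper form: A/B · C(k+1)/C(k) with A=k + 3, B=1, C=1.
f must satisfy (k + 3)·f(k+1) − (1)·f(k) = 1.
deg f ≤ -1 (via 1,0,0).
d = -1 < 0 ⇒ no nonzero polynomial f; not summable.

No. Not Gosper-summable.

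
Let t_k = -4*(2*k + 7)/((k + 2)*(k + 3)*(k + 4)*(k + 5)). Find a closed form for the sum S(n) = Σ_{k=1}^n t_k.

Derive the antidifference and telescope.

S(n) = 4*n*(-n - 8)/(15*(n**2 + 8*n + 15))

t_(k+1)/t_k = (k + 2)*(2*k + 9)/((k + 6)*(2*k + 7)).
Normal form (A,B,C) = (k + 2, k + 6, k + 7/2).
Key eq: (k + 2)·f(k+1) = (k + 5)·f(k) + (k + 7/2).
Degrees (1,1,1) ⇒ d ≤ 3.
Solve for f: f(k) = k*(k + 3)*(k + 6)/16 (degree 3 ≤ 3).
Certificate R = B(k−1)f/C = k*(k + 3)*(k + 5)*(k + 6)/(8*(2*k + 7)) gives s_k = k*(-k - 6)/(2*(k**2 + 6*k + 8)).
Check: Δs_k = 4*(-2*k - 7)/(k**4 + 14*k**3 + 71*k**2 + 154*k + 120). ✓
Evaluate: s_(n+1) = (-n**2 - 8*n - 7)/(2*(n**2 + 8*n + 15)); subtract s_(1) = -7/30 ⇒ S(n) = 4*n*(-n - 8)/(15*(n**2 + 8*n + 15)).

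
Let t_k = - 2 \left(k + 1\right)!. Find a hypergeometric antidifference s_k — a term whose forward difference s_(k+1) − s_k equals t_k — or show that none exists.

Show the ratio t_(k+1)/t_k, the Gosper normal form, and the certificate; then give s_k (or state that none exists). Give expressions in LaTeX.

not Gosper-summable; s_k does not exist

r(k) = k + 2 after simplifying.
Factor: A=k + 2; B=1; C=1.
Need (k + 2)·f(k+1) − (1)·f(k) = 1.
From deg A=1, deg B=0, deg C=0: d=-1.
deg f ≤ -1 is impossible — no certificate.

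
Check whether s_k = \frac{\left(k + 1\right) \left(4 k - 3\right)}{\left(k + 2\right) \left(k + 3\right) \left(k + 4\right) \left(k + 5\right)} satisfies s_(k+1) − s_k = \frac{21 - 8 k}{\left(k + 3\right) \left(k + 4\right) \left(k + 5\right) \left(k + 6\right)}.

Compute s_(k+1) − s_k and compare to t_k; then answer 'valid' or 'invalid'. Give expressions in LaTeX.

s_(k+1) = (k + 2)*(4*k + 1)/((k + 3)*(k + 4)*(k + 5)*(k + 6))
s_(k+1) − s_k = (-8*k**2 + 17*k + 22)/(k**5 + 20*k**4 + 155*k**3 + 580*k**2 + 1044*k + 720)
(s_(k+1) − s_k) − t_k = 4*(3*k - 5)/(k**5 + 20*k**4 + 155*k**3 + 580*k**2 + 1044*k + 720)

Invalid: residual \frac{4 \left(3 k - 5\right)}{k^{5} + 20 k^{4} + 155 k^{3} + 580 k^{2} + 1044 k + 720} ≠ 0.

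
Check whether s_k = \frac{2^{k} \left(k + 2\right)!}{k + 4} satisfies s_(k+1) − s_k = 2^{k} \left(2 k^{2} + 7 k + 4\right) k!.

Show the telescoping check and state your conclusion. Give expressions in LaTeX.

s_(k+1) = 2**(k + 1)*factorial(k + 3)/(k + 5)
s_(k+1) − s_k = 2**k*(2*k**2 + 13*k + 19)*factorial(k + 2)/((k + 4)*(k + 5))
(s_(k+1) − s_k) − t_k = -3*2**k*(2*k**3 + 15*k**2 + 31*k + 14)*factorial(k)/((k + 4)*(k + 5))

Invalid: residual - \frac{3 \cdot 2^{k} \left(2 k^{3} + 15 k^{2} + 31 k + 14\right) k!}{\left(k + 4\right) \left(k + 5\right)} ≠ 0.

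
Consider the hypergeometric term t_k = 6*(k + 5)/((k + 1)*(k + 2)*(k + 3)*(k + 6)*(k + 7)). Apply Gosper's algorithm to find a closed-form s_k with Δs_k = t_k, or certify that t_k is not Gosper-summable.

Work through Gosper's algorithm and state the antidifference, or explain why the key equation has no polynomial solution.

Compute t_(k+1)/t_k: get (k + 1)*(k + 6)**2/((k + 4)*(k + 5)*(k + 8)).
Factor: A=k + 1; B=k + 8; C=k**3 + 14*k**2 + 65*k + 100.
Solve (k + 1)·f(k+1) − (k + 7)·f(k) = k**3 + 14*k**2 + 65*k + 100.
From deg A=1, deg B=1, deg C=3: d=6.
Coefficient equations give f(k) = k*(k + 3)*(k + 4)**2*(k + 5)**2/36.
Then R = B(k−1)f/C = k*(k + 3)*(k + 4)*(k + 7)/36, so s_k = R(k)·t_k = k*(k**2 + 9*k + 20)/(6*(k**3 + 9*k**2 + 20*k + 12)).
s_(k+1) − s_k = 6*(k + 5)/(k**5 + 19*k**4 + 131*k**3 + 401*k**2 + 540*k + 252) = t_k.

s_k = k*(k**2 + 9*k + 20)/(6*(k**3 + 9*k**2 + 20*k + 12))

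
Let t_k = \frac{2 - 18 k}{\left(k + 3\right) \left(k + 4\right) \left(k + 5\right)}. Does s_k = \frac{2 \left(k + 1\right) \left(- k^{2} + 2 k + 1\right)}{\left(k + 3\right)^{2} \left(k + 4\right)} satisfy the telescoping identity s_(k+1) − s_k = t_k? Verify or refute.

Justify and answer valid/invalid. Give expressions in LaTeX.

Invalid: residual \frac{4 \left(- k^{3} + 6 k^{2} + 37 k + 2\right)}{k^{5} + 19 k^{4} + 143 k^{3} + 533 k^{2} + 984 k + 720} ≠ 0.

s_(k+1) = 2*(k + 2)*(2*k - (k + 1)**2 + 3)/((k + 4)**2*(k + 5))
s_(k+1) − s_k = 2*(-11*k**3 - 50*k**2 - 27*k + 16)/(k**5 + 19*k**4 + 143*k**3 + 533*k**2 + 984*k + 720)
(s_(k+1) − s_k) − t_k = 4*(-k**3 + 6*k**2 + 37*k + 2)/(k**5 + 19*k**4 + 143*k**3 + 533*k**2 + 984*k + 720)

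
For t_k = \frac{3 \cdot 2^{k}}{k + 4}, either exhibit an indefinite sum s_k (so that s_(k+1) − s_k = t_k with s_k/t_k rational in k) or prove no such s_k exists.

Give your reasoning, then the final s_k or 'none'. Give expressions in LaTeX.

none — t_k is not Gosper-summable

The ratio is 2*(k + 4)/(k + 5).
Factor: A=2*k + 8; B=k + 5; C=1.
Solve (2*k + 8)·f(k+1) − (k + 4)·f(k) = 1.
From deg A=1, deg B=1, deg C=0: d=-1.
Negative degree bound (-1): no f exists, t_k not Gosper-summable.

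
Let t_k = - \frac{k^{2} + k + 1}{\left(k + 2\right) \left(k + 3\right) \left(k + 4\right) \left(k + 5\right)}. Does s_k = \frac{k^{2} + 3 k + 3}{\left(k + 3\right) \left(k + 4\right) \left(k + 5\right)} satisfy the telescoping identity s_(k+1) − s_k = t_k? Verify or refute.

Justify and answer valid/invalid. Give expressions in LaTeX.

Invalid: residual \frac{6 \left(k^{2} + 2 k + 2\right)}{k^{5} + 20 k^{4} + 155 k^{3} + 580 k^{2} + 1044 k + 720} ≠ 0.

s_(k+1) = (3*k + (k + 1)**2 + 6)/((k + 4)*(k + 5)*(k + 6))
s_(k+1) − s_k = (-k**2 + k + 3)/(k**4 + 18*k**3 + 119*k**2 + 342*k + 360)
(s_(k+1) − s_k) − t_k = 6*(k**2 + 2*k + 2)/(k**5 + 20*k**4 + 155*k**3 + 580*k**2 + 1044*k + 720)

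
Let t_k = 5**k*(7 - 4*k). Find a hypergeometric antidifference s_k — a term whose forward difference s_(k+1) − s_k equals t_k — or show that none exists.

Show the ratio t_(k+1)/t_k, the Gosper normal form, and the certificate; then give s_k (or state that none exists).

Step 1: r(k) = 5*(4*k - 3)/(4*k - 7).
Gosper form: A/B · C(k+1)/C(k) with A=5, B=1, C=k - 7/4.
Key eq: (5)·f(k+1) = (1)·f(k) + (k - 7/4).
From deg A=0, deg B=0, deg C=1: d=1.
Solve for f: f(k) = (k - 3)/4 (degree 1 ≤ 1).
Get s_k = R·t_k = 5**k*(3 - k) with R(k) = B(k−1)f(k)/C(k) = (k - 3)/(4*k - 7).
Verify: 5**k*(7 - 4*k) matches t_k.

s_k = 5**k*(3 - k)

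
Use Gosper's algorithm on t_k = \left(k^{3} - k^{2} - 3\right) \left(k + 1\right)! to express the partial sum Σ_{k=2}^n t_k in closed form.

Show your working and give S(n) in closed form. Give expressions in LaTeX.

S(n) = n^{4} n! + n^{3} n! - 4 n^{2} n! - 4 n n! + 6

The ratio is (k + 2)*(-(k + 1)**3 + (k + 1)**2 + 3)/(-k**3 + k**2 + 3).
Factor: A=k + 2; B=1; C=k**3 - k**2 - 3.
Need (k + 2)·f(k+1) − (1)·f(k) = k**3 - k**2 - 3.
Degrees (1,0,3) ⇒ d ≤ 2.
Solve for f: f(k) = (k - 3)*(k - 1) (degree 2 ≤ 2).
Then R = B(k−1)f/C = (k - 3)*(k - 1)/(k**3 - k**2 - 3), so s_k = R(k)·t_k = (k - 3)*(k - 1)*factorial(k + 1).
Check: Δs_k = (k**3 - k**2 - 3)*factorial(k + 1). ✓
s_(n+1) = n*(n - 2)*factorial(n + 2) and s_(2) = -6, so S(n) = n**4*factorial(n) + n**3*factorial(n) - 4*n**2*factorial(n) - 4*n*factorial(n) + 6.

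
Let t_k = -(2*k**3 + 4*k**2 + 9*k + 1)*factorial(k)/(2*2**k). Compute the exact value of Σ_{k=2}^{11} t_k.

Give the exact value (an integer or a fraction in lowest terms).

Step 1: r(k) = (2*k**4 + 12*k**3 + 33*k**2 + 39*k + 16)/(2*(2*k**3 + 4*k**2 + 9*k + 1)).
So A=k/2 + 1/2 and B=1, with C=k**3 + 2*k**2 + 9*k/2 + 1/2.
f must satisfy (k/2 + 1/2)·f(k+1) − (1)·f(k) = k**3 + 2*k**2 + 9*k/2 + 1/2.
From deg A=1, deg B=0, deg C=3: d=2.
Match coefficients ⇒ f(k) = 2*k**2 + 2*k + 3.
So s_k = (B(k−1)f/C)·t_k = (2*(2*k**2 + 2*k + 3)/(2*k**3 + 4*k**2 + 9*k + 1))·t_k = -(2*k**2 + 2*k + 3)*factorial(k)/2**k.
Check: Δs_k = -(2*k**3 + 4*k**2 + 9*k + 1)*factorial(k)/(2*2**k). ✓
Telescoping: Σ = s_(12) − s_(2) = -147349125/4 − (-15/2) = -147349095/4.

Σ = -147349095/4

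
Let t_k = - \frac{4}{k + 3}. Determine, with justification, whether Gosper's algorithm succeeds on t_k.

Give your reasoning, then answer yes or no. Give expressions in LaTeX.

No — the linear system for f has no solution.

Compute t_(k+1)/t_k: get (k + 3)/(k + 4).
Take A(k)=k + 3, B(k)=k + 4, C(k)=1.
f must satisfy (k + 3)·f(k+1) − (k + 3)·f(k) = 1.
Degrees (1,1,0) ⇒ d ≤ 0.
Generic f = c0 gives residual -1; -1 = 0 cannot hold, so t_k is not Gosper-summable.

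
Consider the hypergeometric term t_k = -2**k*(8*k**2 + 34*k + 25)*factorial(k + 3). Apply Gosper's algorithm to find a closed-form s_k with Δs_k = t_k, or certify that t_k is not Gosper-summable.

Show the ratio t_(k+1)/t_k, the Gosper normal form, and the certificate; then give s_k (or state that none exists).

s_k = -2**k*(4*k - 1)*factorial(k + 3)

r(k) = 2*(8*k**3 + 82*k**2 + 267*k + 268)/(8*k**2 + 34*k + 25) after simplifying.
Factor: A=2*k + 8; B=1; C=k**2 + 17*k/4 + 25/8.
Solve (2*k + 8)·f(k+1) − (1)·f(k) = k**2 + 17*k/4 + 25/8.
From deg A=1, deg B=0, deg C=2: d=1.
Solving with deg f ≤ 1: f(k) = (4*k - 1)/8.
R(k) = B(k−1)·f(k)/C(k) = (4*k - 1)/(8*k**2 + 34*k + 25); s_k = R·t_k = -2**k*(4*k - 1)*factorial(k + 3).
Δs = -2**k*(8*k**2 + 34*k + 25)*factorial(k + 3), as required.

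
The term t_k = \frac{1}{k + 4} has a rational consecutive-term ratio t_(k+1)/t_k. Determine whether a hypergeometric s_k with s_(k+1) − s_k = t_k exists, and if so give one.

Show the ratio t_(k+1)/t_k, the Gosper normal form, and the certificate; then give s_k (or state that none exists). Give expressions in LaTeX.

Compute t_(k+1)/t_k: get (k + 4)/(k + 5).
So A=k + 4 and B=k + 5, with C=1.
Key eq: (k + 4)·f(k+1) = (k + 4)·f(k) + (1).
Degrees (1,1,0) ⇒ d ≤ 0.
Put f(k) = c0: A·f(k+1) − B(k−1)·f(k) − C = -1; need -1 = 0 — inconsistent ⇒ no f, not summable.

none (Gosper's algorithm certifies no s_k)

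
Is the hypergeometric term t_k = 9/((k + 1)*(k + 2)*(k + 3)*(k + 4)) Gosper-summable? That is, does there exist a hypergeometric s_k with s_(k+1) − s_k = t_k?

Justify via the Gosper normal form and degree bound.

r(k) = (k + 1)/(k + 5) after simplifying.
Gosper form: A/B · C(k+1)/C(k) with A=k + 1, B=k + 5, C=1.
Set up (k + 1)·f(k+1) − (k + 4)·f(k) − (1) = 0.
Degrees (1,1,0) ⇒ d ≤ 3.
Solve for f: f(k) = k*(k**2 + 6*k + 11)/18 (degree 3 ≤ 3).
R(k) = B(k−1)·f(k)/C(k) = k*(k + 4)*(k**2 + 6*k + 11)/18; s_k = R·t_k = k*(k**2 + 6*k + 11)/(2*(k + 1)*(k + 2)*(k + 3)).
Verify: 9/(k**4 + 10*k**3 + 35*k**2 + 50*k + 24) matches t_k.

Yes. s_k = k*(k**2 + 6*k + 11)/(2*(k + 1)*(k + 2)*(k + 3)).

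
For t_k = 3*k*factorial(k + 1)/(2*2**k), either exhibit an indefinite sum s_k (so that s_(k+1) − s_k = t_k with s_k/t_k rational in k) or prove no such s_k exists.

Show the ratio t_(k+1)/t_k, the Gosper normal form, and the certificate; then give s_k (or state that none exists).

The ratio is (k + 1)*(k + 2)/(2*k).
So A=k/2 + 1 and B=1, with C=k.
Need (k/2 + 1)·f(k+1) − (1)·f(k) = k.
Degrees (1,0,1) ⇒ d ≤ 0.
Match coefficients ⇒ f(k) = 2.
So s_k = (B(k−1)f/C)·t_k = (2/k)·t_k = 3*factorial(k + 1)/2**k.
s_(k+1) − s_k = 3*k*factorial(k + 1)/(2*2**k) = t_k.

s_k = 3*factorial(k + 1)/2**k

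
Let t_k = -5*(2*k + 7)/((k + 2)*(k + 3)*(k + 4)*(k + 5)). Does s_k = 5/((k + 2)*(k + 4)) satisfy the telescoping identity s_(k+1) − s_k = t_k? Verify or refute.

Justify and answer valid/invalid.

valid (s_(k+1) − s_k reduces to t_k)

s_(k+1) = 5/((k + 3)*(k + 5))
s_(k+1) − s_k = 5*(-2*k - 7)/(k**4 + 14*k**3 + 71*k**2 + 154*k + 120)
(s_(k+1) − s_k) − t_k = 0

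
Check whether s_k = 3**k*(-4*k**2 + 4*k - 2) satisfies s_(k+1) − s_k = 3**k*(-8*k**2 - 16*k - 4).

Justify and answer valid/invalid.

valid (s_(k+1) − s_k reduces to t_k)

s_(k+1) = 3**(k + 1)*(4*k - 4*(k + 1)**2 + 2)
s_(k+1) − s_k = 3**k*(-8*k**2 - 16*k - 4)
(s_(k+1) − s_k) − t_k = 0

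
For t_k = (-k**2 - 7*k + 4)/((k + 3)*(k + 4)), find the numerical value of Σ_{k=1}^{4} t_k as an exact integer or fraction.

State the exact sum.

Σ = -2

Compute t_(k+1)/t_k: get (k + 3)*(7*k + (k + 1)**2 + 3)/((k + 5)*(k**2 + 7*k - 4)).
Normal form (A,B,C) = (k + 3, k + 5, k**2 + 7*k - 4).
Need (k + 3)·f(k+1) − (k + 4)·f(k) = k**2 + 7*k - 4.
Degrees (1,1,2) ⇒ d ≤ 2.
Solve for f: f(k) = k*(3*k - 7)/3 (degree 2 ≤ 2).
Get s_k = R·t_k = k*(7 - 3*k)/(3*(k + 3)) with R(k) = B(k−1)f(k)/C(k) = k*(k + 4)*(3*k - 7)/(3*(k**2 + 7*k - 4)).
Check: Δs_k = (-k**2 - 7*k + 4)/(k**2 + 7*k + 12). ✓
Σ_(k=1)^(4) t_k = s_(5) − s_(1) = -5/3 − (1/3) = -2.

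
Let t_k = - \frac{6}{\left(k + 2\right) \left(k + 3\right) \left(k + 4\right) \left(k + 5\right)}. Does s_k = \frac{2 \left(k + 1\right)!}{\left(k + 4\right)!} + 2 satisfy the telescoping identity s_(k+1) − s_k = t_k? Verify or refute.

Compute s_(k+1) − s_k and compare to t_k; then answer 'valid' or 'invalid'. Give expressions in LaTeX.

Valid: the claim telescopes to t_k.

s_(k+1) = 2*factorial(k + 2)/factorial(k + 5) + 2
s_(k+1) − s_k = -6/((k + 2)*(k + 3)*(k + 4)*(k + 5))
(s_(k+1) − s_k) − t_k = 0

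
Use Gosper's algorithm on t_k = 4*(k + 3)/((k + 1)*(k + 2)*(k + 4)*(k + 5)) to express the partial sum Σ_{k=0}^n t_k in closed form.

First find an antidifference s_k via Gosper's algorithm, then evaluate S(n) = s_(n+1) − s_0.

S(n) = (n**2 + 7*n + 6)/(2*(n**2 + 7*n + 10))

Ratio r(k) = (k + 1)*(k + 4)**2/((k + 3)**2*(k + 6)).
A = k + 1, B = k + 6, C = k**2 + 6*k + 9.
Set up (k + 1)·f(k+1) − (k + 5)·f(k) − (k**2 + 6*k + 9) = 0.
d = 4 from the (1,1,2) case.
Match coefficients ⇒ f(k) = k*(k + 2)*(k + 3)*(k + 5)/8.
Certificate R = B(k−1)f/C = k*(k + 2)*(k + 5)**2/(8*(k + 3)) gives s_k = k*(k + 5)/(2*(k**2 + 5*k + 4)).
Δs = 4*(k + 3)/(k**4 + 12*k**3 + 49*k**2 + 78*k + 40), as required.
Σ_(k=0)^n t_k = s_(n+1) − s_(0) = ((n**2 + 7*n + 6)/(2*(n**2 + 7*n + 10))) − (0), i.e. (n**2 + 7*n + 6)/(2*(n**2 + 7*n + 10)).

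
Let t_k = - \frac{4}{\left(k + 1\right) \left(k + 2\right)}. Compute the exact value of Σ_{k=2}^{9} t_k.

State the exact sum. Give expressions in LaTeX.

Σ = -32/33

r(k) = (k + 1)/(k + 3) after simplifying.
A = k + 1, B = k + 3, C = 1.
Key eq: (k + 1)·f(k+1) = (k + 2)·f(k) + (1).
Bound: deg f ≤ 1.
Solve for f: f(k) = k (degree 1 ≤ 1).
Certificate R = B(k−1)f/C = k*(k + 2) gives s_k = -4*k/(k + 1).
Δs = -4/(k**2 + 3*k + 2), as required.
Evaluate s at k=10 and k=2: -40/11 and -8/3; difference -32/33.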